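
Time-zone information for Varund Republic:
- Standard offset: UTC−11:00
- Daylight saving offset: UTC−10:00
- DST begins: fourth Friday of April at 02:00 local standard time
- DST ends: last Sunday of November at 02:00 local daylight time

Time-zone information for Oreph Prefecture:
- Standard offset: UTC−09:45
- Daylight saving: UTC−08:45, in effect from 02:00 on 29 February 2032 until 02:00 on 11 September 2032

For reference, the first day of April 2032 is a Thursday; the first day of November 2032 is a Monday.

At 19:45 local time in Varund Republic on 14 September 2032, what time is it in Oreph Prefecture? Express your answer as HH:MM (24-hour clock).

20:00

1 April 2032 is a Thursday, so the first Friday is April 2 and the fourth is April 23.
1 November 2032 is a Monday, so Sundays fall on 7, 14, 21, 28; the last is November 28.
14 September 2032 lies within the daylight-saving period (23 April – 28 November), so Varund Republic is on daylight time, UTC−10:00.
19:45 Varund Republic + 10h = 05:45 UTC (rolling into the next day, 15 September 2032).
At the standard offset (UTC−09:45), 05:45 UTC − 9h45m = 20:00 Oreph Prefecture standard time (rolling into the previous day, 14 September 2032).
The standard-time date in Oreph Prefecture, 14 September 2032, does not fall between 29 February and 11 September, so daylight saving is not in effect and Oreph Prefecture is at UTC−09:45.
05:45 UTC − 9h45m = 20:00 Oreph Prefecture (rolling into the previous day, 14 September 2032).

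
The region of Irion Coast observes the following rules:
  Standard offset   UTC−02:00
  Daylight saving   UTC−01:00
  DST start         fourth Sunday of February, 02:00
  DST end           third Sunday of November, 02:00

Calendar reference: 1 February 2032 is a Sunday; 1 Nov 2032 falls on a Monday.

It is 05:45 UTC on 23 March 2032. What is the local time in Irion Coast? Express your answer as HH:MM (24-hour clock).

1 February 2032 is a Sunday, so the first Sunday is February 1 and the fourth is February 22.
1 November 2032 is a Monday, so the first Sunday is November 7 and the third is November 21.
At the standard offset (UTC−02:00), 05:45 UTC − 2h = 03:45 Irion Coast standard time.
Daylight saving runs 22 February – 21 November; the standard-time date in Irion Coast, 23 March 2032, is inside that window, so Irion Coast is at UTC−01:00.
05:45 UTC − 1h = 04:45 local.

04:45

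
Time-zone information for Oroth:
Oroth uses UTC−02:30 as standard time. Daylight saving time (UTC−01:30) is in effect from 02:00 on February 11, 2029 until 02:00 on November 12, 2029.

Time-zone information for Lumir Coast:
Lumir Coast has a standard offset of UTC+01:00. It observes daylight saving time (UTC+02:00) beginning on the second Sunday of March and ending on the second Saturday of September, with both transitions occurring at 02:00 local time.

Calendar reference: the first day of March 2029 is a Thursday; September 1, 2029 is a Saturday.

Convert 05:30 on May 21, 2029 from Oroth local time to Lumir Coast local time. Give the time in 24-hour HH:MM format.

May 21, 2029 lies within the daylight-saving period (11 February – 12 November), so Oroth is on daylight time, UTC−01:30.
05:30 Oroth + 1h30m = 07:00 UTC.
1 March 2029 is a Thursday, so the first Sunday is March 4 and the second is March 11.
1 September 2029 is a Saturday, so the first Saturday is September 1 and the second is September 8.
At the standard offset (UTC+01:00), 07:00 UTC + 1h = 08:00 Lumir Coast standard time.
The standard-time date in Lumir Coast, May 21, 2029, lies within the daylight-saving period (11 March – 8 September), so Lumir Coast is on daylight time, UTC+02:00.
07:00 UTC + 2h = 09:00 Lumir Coast.

09:00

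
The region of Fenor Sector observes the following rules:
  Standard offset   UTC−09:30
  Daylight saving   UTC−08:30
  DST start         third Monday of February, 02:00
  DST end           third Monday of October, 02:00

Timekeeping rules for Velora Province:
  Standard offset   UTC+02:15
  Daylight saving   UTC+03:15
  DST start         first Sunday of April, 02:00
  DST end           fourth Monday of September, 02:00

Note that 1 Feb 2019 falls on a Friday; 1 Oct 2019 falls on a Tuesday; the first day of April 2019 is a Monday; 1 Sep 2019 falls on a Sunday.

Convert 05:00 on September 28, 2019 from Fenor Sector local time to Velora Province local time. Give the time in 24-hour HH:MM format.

15:45

1 February 2019 is a Friday, so the first Monday is February 4 and the third is February 18.
1 October 2019 is a Tuesday, so the first Monday is October 7 and the third is October 21.
September 28, 2019 lies within the daylight-saving period (18 February – 21 October), so Fenor Sector is on daylight time, UTC−08:30.
05:00 Fenor Sector + 8h30m = 13:30 UTC.
1 April 2019 is a Monday, so the first Sunday is April 7.
1 September 2019 is a Sunday, so the first Monday is September 2 and the fourth is September 23.
At the standard offset (UTC+02:15), 13:30 UTC + 2h15m = 15:45 Velora Province standard time.
The standard-time date in Velora Province, September 28, 2019, is outside the daylight-saving period (7 April – 23 September), so Velora Province is on standard time, UTC+02:15.
13:30 UTC + 2h15m = 15:45 Velora Province.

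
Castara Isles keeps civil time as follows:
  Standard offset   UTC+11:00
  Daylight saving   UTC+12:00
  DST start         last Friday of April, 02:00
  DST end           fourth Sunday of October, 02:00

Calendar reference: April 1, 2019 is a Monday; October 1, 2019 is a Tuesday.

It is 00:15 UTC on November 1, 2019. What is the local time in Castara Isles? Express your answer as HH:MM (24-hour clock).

11:15

1 April 2019 is a Monday, so Fridays fall on 5, 12, 19, 26; the last is April 26.
1 October 2019 is a Tuesday, so the first Sunday is October 6 and the fourth is October 27.
At the standard offset (UTC+11:00), 00:15 UTC + 11h = 11:15 Castara Isles standard time.
The standard-time date in Castara Isles, November 1, 2019, does not fall between 26 April and 27 October, so daylight saving is not in effect and Castara Isles is at UTC+11:00.
00:15 UTC + 11h = 11:15 local.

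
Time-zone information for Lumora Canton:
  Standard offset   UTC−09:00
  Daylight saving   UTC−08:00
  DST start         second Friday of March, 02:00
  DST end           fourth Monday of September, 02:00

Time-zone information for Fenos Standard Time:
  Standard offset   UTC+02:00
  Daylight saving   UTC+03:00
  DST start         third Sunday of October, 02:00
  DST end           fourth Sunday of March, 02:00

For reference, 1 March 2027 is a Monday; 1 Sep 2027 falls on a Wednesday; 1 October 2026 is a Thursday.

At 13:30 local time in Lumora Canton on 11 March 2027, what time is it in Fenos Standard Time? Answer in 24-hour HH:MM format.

01:30

1 March 2027 is a Monday, so the first Friday is March 5 and the second is March 12.
1 September 2027 is a Wednesday, so the first Monday is September 6 and the fourth is September 27.
11 March 2027 is outside the daylight-saving period (12 March – 27 September), so Lumora Canton is on standard time, UTC−09:00.
13:30 Lumora Canton + 9h = 22:30 UTC.
1 October 2026 is a Thursday, so the first Sunday is October 4 and the third is October 18.
1 March 2027 is a Monday, so the first Sunday is March 7 and the fourth is March 28.
At the standard offset (UTC+02:00), 22:30 UTC + 2h = 00:30 Fenos Standard Time standard time (rolling into the next day, 12 March 2027).
Daylight saving runs 18 October 2026 – 28 March 2027; the standard-time date in Fenos Standard Time, 12 March 2027, is inside that window, so Fenos Standard Time is at UTC+03:00.
22:30 UTC + 3h = 01:30 Fenos Standard Time (rolling into the next day, 12 March 2027).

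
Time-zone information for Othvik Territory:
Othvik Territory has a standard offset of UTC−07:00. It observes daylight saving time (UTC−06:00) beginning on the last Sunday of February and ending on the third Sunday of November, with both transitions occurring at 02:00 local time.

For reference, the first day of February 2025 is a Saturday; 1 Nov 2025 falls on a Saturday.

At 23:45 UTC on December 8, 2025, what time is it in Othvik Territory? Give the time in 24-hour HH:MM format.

16:45

1 February 2025 is a Saturday, so Sundays fall on 2, 9, 16, 23; the last is February 23.
1 November 2025 is a Saturday, so the first Sunday is November 2 and the third is November 16.
At the standard offset (UTC−07:00), 23:45 UTC − 7h = 16:45 Othvik Territory standard time.
The standard-time date in Othvik Territory, December 8, 2025, is outside the daylight-saving period (23 February – 16 November), so Othvik Territory is on standard time, UTC−07:00.
23:45 UTC − 7h = 16:45 local.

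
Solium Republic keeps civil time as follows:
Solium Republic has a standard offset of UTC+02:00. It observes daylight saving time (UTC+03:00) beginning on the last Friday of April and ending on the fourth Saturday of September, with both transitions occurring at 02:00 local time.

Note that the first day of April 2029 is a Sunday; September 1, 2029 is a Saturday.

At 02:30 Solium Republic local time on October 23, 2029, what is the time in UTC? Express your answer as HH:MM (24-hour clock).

1 April 2029 is a Sunday, so Fridays fall on 6, 13, 20, 27; the last is April 27.
1 September 2029 is a Saturday, so the first Saturday is September 1 and the fourth is September 22.
October 23, 2029 is outside the daylight-saving period (27 April – 22 September), so Solium Republic is on standard time, UTC+02:00.
02:30 local − 2h = 00:30 UTC.

00:30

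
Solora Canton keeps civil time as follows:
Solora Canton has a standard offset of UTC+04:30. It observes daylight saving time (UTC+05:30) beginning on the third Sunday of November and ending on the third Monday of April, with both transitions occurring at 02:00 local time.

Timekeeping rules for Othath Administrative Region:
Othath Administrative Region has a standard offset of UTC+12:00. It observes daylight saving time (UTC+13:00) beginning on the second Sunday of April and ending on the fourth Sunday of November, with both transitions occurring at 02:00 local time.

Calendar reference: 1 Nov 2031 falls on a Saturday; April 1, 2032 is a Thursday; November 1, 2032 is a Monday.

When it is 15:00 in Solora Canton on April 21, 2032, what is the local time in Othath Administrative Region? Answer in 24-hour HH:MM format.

1 November 2031 is a Saturday, so the first Sunday is November 2 and the third is November 16.
1 April 2032 is a Thursday, so the first Monday is April 5 and the third is April 19.
April 21, 2032 does not fall between 16 November 2031 and 19 April 2032, so daylight saving is not in effect and Solora Canton is at UTC+04:30.
15:00 Solora Canton − 4h30m = 10:30 UTC.
1 April 2032 is a Thursday, so the first Sunday is April 4 and the second is April 11.
1 November 2032 is a Monday, so the first Sunday is November 7 and the fourth is November 28.
At the standard offset (UTC+12:00), 10:30 UTC + 12h = 22:30 Othath Administrative Region standard time.
The standard-time date in Othath Administrative Region, April 21, 2032, lies within the daylight-saving period (11 April – 28 November), so Othath Administrative Region is on daylight time, UTC+13:00.
10:30 UTC + 13h = 23:30 Othath Administrative Region.

23:30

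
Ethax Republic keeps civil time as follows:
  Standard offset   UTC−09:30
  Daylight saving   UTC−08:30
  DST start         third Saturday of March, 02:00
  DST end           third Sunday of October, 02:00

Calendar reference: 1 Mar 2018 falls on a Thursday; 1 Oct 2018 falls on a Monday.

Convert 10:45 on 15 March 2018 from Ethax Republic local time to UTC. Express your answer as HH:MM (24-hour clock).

20:15

1 March 2018 is a Thursday, so the first Saturday is March 3 and the third is March 17.
1 October 2018 is a Monday, so the first Sunday is October 7 and the third is October 21.
Daylight saving runs 17 March – 21 October; 15 March 2018 is outside that window, so Ethax Republic is on standard time at UTC−09:30.
10:45 local + 9h30m = 20:15 UTC.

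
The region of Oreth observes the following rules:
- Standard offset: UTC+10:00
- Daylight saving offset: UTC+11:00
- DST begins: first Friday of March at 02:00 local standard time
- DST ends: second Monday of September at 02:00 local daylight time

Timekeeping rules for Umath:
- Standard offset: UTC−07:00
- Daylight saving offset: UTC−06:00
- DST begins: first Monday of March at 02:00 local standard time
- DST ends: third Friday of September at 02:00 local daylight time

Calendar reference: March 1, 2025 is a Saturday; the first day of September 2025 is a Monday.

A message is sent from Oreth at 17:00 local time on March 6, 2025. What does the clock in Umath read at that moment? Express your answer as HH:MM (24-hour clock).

01:00

1 March 2025 is a Saturday, so the first Friday is March 7.
1 September 2025 is a Monday, so the first Monday is September 1 and the second is September 8.
March 6, 2025 is outside the daylight-saving period (7 March – 8 September), so Oreth is on standard time, UTC+10:00.
17:00 Oreth − 10h = 07:00 UTC.
1 March 2025 is a Saturday, so the first Monday is March 3.
1 September 2025 is a Monday, so the first Friday is September 5 and the third is September 19.
At the standard offset (UTC−07:00), 07:00 UTC − 7h = 00:00 Umath standard time.
The standard-time date in Umath, March 6, 2025, falls between 3 March and 19 September, so daylight saving is in effect and Umath is at UTC−06:00.
07:00 UTC − 6h = 01:00 Umath.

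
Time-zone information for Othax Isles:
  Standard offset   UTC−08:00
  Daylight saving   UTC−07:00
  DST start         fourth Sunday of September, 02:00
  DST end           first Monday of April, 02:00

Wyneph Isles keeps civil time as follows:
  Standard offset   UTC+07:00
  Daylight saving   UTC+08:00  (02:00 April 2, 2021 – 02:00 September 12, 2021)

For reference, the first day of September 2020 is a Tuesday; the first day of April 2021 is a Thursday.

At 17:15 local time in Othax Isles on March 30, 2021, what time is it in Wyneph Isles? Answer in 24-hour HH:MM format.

07:15

1 September 2020 is a Tuesday, so the first Sunday is September 6 and the fourth is September 27.
1 April 2021 is a Thursday, so the first Monday is April 5.
March 30, 2021 falls between 27 September 2020 and 5 April 2021, so daylight saving is in effect and Othax Isles is at UTC−07:00.
17:15 Othax Isles + 7h = 00:15 UTC (rolling into the next day, 31 March 2021).
At the standard offset (UTC+07:00), 00:15 UTC + 7h = 07:15 Wyneph Isles standard time.
Daylight saving runs 2 April – 12 September; the standard-time date in Wyneph Isles, March 31, 2021, is outside that window, so Wyneph Isles is on standard time at UTC+07:00.
00:15 UTC + 7h = 07:15 Wyneph Isles.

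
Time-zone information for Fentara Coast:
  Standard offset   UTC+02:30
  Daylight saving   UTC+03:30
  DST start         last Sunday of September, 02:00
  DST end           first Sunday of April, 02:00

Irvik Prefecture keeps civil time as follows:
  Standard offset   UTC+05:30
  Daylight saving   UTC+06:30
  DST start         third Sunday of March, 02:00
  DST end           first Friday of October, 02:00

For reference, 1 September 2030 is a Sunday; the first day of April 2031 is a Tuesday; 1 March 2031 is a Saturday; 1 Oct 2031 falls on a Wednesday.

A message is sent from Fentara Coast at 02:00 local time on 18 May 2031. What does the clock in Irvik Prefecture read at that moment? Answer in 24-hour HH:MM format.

1 September 2030 is a Sunday, so Sundays fall on 1, 8, 15, 22, 29; the last is September 29.
1 April 2031 is a Tuesday, so the first Sunday is April 6.
Daylight saving runs 29 September 2030 – 6 April 2031; 18 May 2031 is outside that window, so Fentara Coast is on standard time at UTC+02:30.
02:00 Fentara Coast − 2h30m = 23:30 UTC (rolling into the previous day, 17 May 2031).
1 March 2031 is a Saturday, so the first Sunday is March 2 and the third is March 16.
1 October 2031 is a Wednesday, so the first Friday is October 3.
At the standard offset (UTC+05:30), 23:30 UTC + 5h30m = 05:00 Irvik Prefecture standard time (rolling into the next day, 18 May 2031).
The standard-time date in Irvik Prefecture, 18 May 2031, lies within the daylight-saving period (16 March – 3 October), so Irvik Prefecture is on daylight time, UTC+06:30.
23:30 UTC + 6h30m = 06:00 Irvik Prefecture (rolling into the next day, 18 May 2031).

06:00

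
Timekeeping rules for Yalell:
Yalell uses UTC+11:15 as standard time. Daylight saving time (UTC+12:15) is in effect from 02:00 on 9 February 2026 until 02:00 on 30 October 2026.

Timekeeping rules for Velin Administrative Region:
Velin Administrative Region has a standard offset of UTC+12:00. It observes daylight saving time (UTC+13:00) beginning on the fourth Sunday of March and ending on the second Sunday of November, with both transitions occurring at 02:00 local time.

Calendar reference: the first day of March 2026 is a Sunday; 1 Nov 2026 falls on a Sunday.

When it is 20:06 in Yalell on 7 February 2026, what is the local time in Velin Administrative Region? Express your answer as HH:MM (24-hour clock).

20:51

7 February 2026 is outside the daylight-saving period (9 February – 30 October), so Yalell is on standard time, UTC+11:15.
20:06 Yalell − 11h15m = 08:51 UTC.
1 March 2026 is a Sunday, so the first Sunday is March 1 and the fourth is March 22.
1 November 2026 is a Sunday, so the first Sunday is November 1 and the second is November 8.
At the standard offset (UTC+12:00), 08:51 UTC + 12h = 20:51 Velin Administrative Region standard time.
The standard-time date in Velin Administrative Region, 7 February 2026, does not fall between 22 March and 8 November, so daylight saving is not in effect and Velin Administrative Region is at UTC+12:00.
08:51 UTC + 12h = 20:51 Velin Administrative Region.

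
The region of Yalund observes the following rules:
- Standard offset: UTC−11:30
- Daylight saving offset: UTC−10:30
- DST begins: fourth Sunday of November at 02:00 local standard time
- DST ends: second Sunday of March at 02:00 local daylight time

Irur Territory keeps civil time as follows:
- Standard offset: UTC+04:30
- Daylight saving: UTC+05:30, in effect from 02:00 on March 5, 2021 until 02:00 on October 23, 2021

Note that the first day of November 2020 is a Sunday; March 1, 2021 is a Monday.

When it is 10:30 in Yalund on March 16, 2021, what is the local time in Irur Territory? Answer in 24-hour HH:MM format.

03:30

1 November 2020 is a Sunday, so the first Sunday is November 1 and the fourth is November 22.
1 March 2021 is a Monday, so the first Sunday is March 7 and the second is March 14.
March 16, 2021 is outside the daylight-saving period (22 November 2020 – 14 March 2021), so Yalund is on standard time, UTC−11:30.
10:30 Yalund + 11h30m = 22:00 UTC.
At the standard offset (UTC+04:30), 22:00 UTC + 4h30m = 02:30 Irur Territory standard time (rolling into the next day, 17 March 2021).
The standard-time date in Irur Territory, March 17, 2021, falls between 5 March and 23 October, so daylight saving is in effect and Irur Territory is at UTC+05:30.
22:00 UTC + 5h30m = 03:30 Irur Territory (rolling into the next day, 17 March 2021).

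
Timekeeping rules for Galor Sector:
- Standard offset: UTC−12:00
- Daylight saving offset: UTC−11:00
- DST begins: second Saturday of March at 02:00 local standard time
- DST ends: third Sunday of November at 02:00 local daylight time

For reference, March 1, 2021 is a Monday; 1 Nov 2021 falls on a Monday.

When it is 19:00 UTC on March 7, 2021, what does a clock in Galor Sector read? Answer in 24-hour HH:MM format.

07:00

1 March 2021 is a Monday, so the first Saturday is March 6 and the second is March 13.
1 November 2021 is a Monday, so the first Sunday is November 7 and the third is November 21.
At the standard offset (UTC−12:00), 19:00 UTC − 12h = 07:00 Galor Sector standard time.
The standard-time date in Galor Sector, March 7, 2021, is outside the daylight-saving period (13 March – 21 November), so Galor Sector is on standard time, UTC−12:00.
19:00 UTC − 12h = 07:00 local.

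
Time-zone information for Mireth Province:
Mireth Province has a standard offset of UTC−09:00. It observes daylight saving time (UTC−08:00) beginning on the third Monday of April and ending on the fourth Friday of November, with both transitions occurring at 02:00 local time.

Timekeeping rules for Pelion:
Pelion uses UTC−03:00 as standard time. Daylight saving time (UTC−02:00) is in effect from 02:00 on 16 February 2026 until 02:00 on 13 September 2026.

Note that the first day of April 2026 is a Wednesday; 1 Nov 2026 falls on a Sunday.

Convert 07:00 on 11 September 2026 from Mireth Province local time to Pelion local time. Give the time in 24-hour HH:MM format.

1 April 2026 is a Wednesday, so the first Monday is April 6 and the third is April 20.
1 November 2026 is a Sunday, so the first Friday is November 6 and the fourth is November 27.
Daylight saving runs 20 April – 27 November; 11 September 2026 is inside that window, so Mireth Province is at UTC−08:00.
07:00 Mireth Province + 8h = 15:00 UTC.
At the standard offset (UTC−03:00), 15:00 UTC − 3h = 12:00 Pelion standard time.
The standard-time date in Pelion, 11 September 2026, lies within the daylight-saving period (16 February – 13 September), so Pelion is on daylight time, UTC−02:00.
15:00 UTC − 2h = 13:00 Pelion.

13:00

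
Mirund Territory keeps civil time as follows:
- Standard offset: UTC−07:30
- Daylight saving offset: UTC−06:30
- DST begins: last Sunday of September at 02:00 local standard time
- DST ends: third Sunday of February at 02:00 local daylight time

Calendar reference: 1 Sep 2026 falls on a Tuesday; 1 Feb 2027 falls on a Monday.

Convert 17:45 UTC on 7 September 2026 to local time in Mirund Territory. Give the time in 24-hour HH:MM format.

10:15

1 September 2026 is a Tuesday, so Sundays fall on 6, 13, 20, 27; the last is September 27.
1 February 2027 is a Monday, so the first Sunday is February 7 and the third is February 21.
At the standard offset (UTC−07:30), 17:45 UTC − 7h30m = 10:15 Mirund Territory standard time.
The standard-time date in Mirund Territory, 7 September 2026, is outside the daylight-saving period (27 September 2026 – 21 February 2027), so Mirund Territory is on standard time, UTC−07:30.
17:45 UTC − 7h30m = 10:15 local.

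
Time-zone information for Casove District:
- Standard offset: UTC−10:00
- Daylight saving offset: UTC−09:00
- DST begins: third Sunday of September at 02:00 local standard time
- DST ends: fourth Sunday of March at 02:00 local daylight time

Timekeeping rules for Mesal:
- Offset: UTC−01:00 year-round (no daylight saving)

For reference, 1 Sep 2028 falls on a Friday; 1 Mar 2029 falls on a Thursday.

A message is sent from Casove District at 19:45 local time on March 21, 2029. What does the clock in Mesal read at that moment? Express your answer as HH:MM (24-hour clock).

03:45

1 September 2028 is a Friday, so the first Sunday is September 3 and the third is September 17.
1 March 2029 is a Thursday, so the first Sunday is March 4 and the fourth is March 25.
March 21, 2029 lies within the daylight-saving period (17 September 2028 – 25 March 2029), so Casove District is on daylight time, UTC−09:00.
19:45 Casove District + 9h = 04:45 UTC (rolling into the next day, 22 March 2029).
Mesal has no daylight saving, so its offset is UTC−01:00 year-round.
04:45 UTC − 1h = 03:45 Mesal.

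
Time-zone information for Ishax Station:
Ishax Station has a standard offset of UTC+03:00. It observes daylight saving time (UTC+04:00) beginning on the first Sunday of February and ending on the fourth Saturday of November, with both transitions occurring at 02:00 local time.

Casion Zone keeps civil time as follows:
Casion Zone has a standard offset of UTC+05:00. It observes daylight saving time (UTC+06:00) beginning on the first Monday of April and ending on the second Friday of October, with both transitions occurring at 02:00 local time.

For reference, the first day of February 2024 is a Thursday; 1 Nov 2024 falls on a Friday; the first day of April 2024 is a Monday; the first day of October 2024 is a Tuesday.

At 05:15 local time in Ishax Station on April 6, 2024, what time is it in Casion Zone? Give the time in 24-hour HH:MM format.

07:15

1 February 2024 is a Thursday, so the first Sunday is February 4.
1 November 2024 is a Friday, so the first Saturday is November 2 and the fourth is November 23.
April 6, 2024 falls between 4 February and 23 November, so daylight saving is in effect and Ishax Station is at UTC+04:00.
05:15 Ishax Station − 4h = 01:15 UTC.
1 April 2024 is a Monday, so the first Monday is April 1.
1 October 2024 is a Tuesday, so the first Friday is October 4 and the second is October 11.
At the standard offset (UTC+05:00), 01:15 UTC + 5h = 06:15 Casion Zone standard time.
The standard-time date in Casion Zone, April 6, 2024, falls between 1 April and 11 October, so daylight saving is in effect and Casion Zone is at UTC+06:00.
01:15 UTC + 6h = 07:15 Casion Zone.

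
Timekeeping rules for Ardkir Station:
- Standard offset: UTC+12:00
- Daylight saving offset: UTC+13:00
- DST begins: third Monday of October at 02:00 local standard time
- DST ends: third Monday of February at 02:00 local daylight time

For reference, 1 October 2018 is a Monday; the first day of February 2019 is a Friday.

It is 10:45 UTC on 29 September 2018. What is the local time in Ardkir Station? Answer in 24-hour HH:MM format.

1 October 2018 is a Monday, so the first Monday is October 1 and the third is October 15.
1 February 2019 is a Friday, so the first Monday is February 4 and the third is February 18.
At the standard offset (UTC+12:00), 10:45 UTC + 12h = 22:45 Ardkir Station standard time.
The standard-time date in Ardkir Station, 29 September 2018, does not fall between 15 October 2018 and 18 February 2019, so daylight saving is not in effect and Ardkir Station is at UTC+12:00.
10:45 UTC + 12h = 22:45 local.

22:45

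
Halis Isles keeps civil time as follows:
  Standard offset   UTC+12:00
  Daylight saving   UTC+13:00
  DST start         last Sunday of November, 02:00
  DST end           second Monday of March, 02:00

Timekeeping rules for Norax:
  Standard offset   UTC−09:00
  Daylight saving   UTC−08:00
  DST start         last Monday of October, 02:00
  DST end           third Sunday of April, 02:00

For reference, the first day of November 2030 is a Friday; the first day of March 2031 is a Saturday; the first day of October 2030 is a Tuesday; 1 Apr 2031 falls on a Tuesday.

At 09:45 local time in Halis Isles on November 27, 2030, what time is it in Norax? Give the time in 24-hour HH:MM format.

1 November 2030 is a Friday, so Sundays fall on 3, 10, 17, 24; the last is November 24.
1 March 2031 is a Saturday, so the first Monday is March 3 and the second is March 10.
November 27, 2030 falls between 24 November 2030 and 10 March 2031, so daylight saving is in effect and Halis Isles is at UTC+13:00.
09:45 Halis Isles − 13h = 20:45 UTC (rolling into the previous day, 26 November 2030).
1 October 2030 is a Tuesday, so Mondays fall on 7, 14, 21, 28; the last is October 28.
1 April 2031 is a Tuesday, so the first Sunday is April 6 and the third is April 20.
At the standard offset (UTC−09:00), 20:45 UTC − 9h = 11:45 Norax standard time.
Daylight saving runs 28 October 2030 – 20 April 2031; the standard-time date in Norax, November 26, 2030, is inside that window, so Norax is at UTC−08:00.
20:45 UTC − 8h = 12:45 Norax.

12:45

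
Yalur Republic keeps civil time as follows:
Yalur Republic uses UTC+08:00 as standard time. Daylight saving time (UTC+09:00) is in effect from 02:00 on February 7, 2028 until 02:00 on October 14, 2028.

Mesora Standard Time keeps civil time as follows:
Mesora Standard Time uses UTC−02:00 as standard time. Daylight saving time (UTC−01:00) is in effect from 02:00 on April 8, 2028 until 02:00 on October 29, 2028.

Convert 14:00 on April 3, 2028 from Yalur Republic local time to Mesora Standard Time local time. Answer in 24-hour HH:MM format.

03:00

Daylight saving runs 7 February – 14 October; April 3, 2028 is inside that window, so Yalur Republic is at UTC+09:00.
14:00 Yalur Republic − 9h = 05:00 UTC.
At the standard offset (UTC−02:00), 05:00 UTC − 2h = 03:00 Mesora Standard Time standard time.
Daylight saving runs 8 April – 29 October; the standard-time date in Mesora Standard Time, April 3, 2028, is outside that window, so Mesora Standard Time is on standard time at UTC−02:00.
05:00 UTC − 2h = 03:00 Mesora Standard Time.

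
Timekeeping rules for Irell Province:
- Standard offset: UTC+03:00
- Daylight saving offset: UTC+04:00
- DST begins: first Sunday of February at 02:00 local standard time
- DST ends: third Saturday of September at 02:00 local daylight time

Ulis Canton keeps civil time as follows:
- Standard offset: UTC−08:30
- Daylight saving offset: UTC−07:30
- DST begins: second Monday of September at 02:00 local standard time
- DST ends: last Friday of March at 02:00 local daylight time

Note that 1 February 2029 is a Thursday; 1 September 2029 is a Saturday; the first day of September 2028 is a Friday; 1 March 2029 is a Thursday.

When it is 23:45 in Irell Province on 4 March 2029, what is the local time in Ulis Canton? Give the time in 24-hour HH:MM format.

1 February 2029 is a Thursday, so the first Sunday is February 4.
1 September 2029 is a Saturday, so the first Saturday is September 1 and the third is September 15.
4 March 2029 lies within the daylight-saving period (4 February – 15 September), so Irell Province is on daylight time, UTC+04:00.
23:45 Irell Province − 4h = 19:45 UTC.
1 September 2028 is a Friday, so the first Monday is September 4 and the second is September 11.
1 March 2029 is a Thursday, so Fridays fall on 2, 9, 16, 23, 30; the last is March 30.
At the standard offset (UTC−08:30), 19:45 UTC − 8h30m = 11:15 Ulis Canton standard time.
The standard-time date in Ulis Canton, 4 March 2029, lies within the daylight-saving period (11 September 2028 – 30 March 2029), so Ulis Canton is on daylight time, UTC−07:30.
19:45 UTC − 7h30m = 12:15 Ulis Canton.

12:15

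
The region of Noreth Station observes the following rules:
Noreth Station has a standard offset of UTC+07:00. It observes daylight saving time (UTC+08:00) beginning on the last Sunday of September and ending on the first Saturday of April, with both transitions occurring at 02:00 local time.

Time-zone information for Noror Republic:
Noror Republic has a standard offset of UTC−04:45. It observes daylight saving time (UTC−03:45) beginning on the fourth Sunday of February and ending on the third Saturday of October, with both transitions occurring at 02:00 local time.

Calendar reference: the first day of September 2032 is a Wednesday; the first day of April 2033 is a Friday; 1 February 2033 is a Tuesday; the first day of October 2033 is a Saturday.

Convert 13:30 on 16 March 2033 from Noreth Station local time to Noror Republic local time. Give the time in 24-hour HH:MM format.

1 September 2032 is a Wednesday, so Sundays fall on 5, 12, 19, 26; the last is September 26.
1 April 2033 is a Friday, so the first Saturday is April 2.
16 March 2033 lies within the daylight-saving period (26 September 2032 – 2 April 2033), so Noreth Station is on daylight time, UTC+08:00.
13:30 Noreth Station − 8h = 05:30 UTC.
1 February 2033 is a Tuesday, so the first Sunday is February 6 and the fourth is February 27.
1 October 2033 is a Saturday, so the first Saturday is October 1 and the third is October 15.
At the standard offset (UTC−04:45), 05:30 UTC − 4h45m = 00:45 Noror Republic standard time.
Daylight saving runs 27 February – 15 October; the standard-time date in Noror Republic, 16 March 2033, is inside that window, so Noror Republic is at UTC−03:45.
05:30 UTC − 3h45m = 01:45 Noror Republic.

01:45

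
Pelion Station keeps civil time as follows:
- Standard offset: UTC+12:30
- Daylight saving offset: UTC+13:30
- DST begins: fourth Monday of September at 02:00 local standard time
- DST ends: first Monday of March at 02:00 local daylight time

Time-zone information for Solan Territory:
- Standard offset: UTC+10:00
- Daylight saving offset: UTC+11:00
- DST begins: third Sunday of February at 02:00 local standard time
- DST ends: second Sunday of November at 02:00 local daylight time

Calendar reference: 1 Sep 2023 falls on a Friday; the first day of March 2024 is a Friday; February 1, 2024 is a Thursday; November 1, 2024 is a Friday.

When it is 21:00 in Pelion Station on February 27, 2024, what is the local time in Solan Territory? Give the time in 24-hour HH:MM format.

1 September 2023 is a Friday, so the first Monday is September 4 and the fourth is September 25.
1 March 2024 is a Friday, so the first Monday is March 4.
February 27, 2024 lies within the daylight-saving period (25 September 2023 – 4 March 2024), so Pelion Station is on daylight time, UTC+13:30.
21:00 Pelion Station − 13h30m = 07:30 UTC.
1 February 2024 is a Thursday, so the first Sunday is February 4 and the third is February 18.
1 November 2024 is a Friday, so the first Sunday is November 3 and the second is November 10.
At the standard offset (UTC+10:00), 07:30 UTC + 10h = 17:30 Solan Territory standard time.
The standard-time date in Solan Territory, February 27, 2024, lies within the daylight-saving period (18 February – 10 November), so Solan Territory is on daylight time, UTC+11:00.
07:30 UTC + 11h = 18:30 Solan Territory.

18:30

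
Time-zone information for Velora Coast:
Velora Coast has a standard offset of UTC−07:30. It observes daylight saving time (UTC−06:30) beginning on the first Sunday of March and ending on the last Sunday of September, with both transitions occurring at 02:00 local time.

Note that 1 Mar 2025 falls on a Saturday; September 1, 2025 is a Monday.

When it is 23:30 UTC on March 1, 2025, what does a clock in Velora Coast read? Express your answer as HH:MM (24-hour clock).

1 March 2025 is a Saturday, so the first Sunday is March 2.
1 September 2025 is a Monday, so Sundays fall on 7, 14, 21, 28; the last is September 28.
At the standard offset (UTC−07:30), 23:30 UTC − 7h30m = 16:00 Velora Coast standard time.
The standard-time date in Velora Coast, March 1, 2025, is outside the daylight-saving period (2 March – 28 September), so Velora Coast is on standard time, UTC−07:30.
23:30 UTC − 7h30m = 16:00 local.

16:00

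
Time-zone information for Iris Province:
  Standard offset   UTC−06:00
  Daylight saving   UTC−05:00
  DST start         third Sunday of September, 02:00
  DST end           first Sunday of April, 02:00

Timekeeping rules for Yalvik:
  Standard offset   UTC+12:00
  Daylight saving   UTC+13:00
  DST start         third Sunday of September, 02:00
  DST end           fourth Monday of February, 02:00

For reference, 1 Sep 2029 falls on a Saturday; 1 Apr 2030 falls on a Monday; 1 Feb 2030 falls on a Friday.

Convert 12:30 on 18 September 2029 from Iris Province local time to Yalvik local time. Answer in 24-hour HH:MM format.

06:30

1 September 2029 is a Saturday, so the first Sunday is September 2 and the third is September 16.
1 April 2030 is a Monday, so the first Sunday is April 7.
18 September 2029 lies within the daylight-saving period (16 September 2029 – 7 April 2030), so Iris Province is on daylight time, UTC−05:00.
12:30 Iris Province + 5h = 17:30 UTC.
1 September 2029 is a Saturday, so the first Sunday is September 2 and the third is September 16.
1 February 2030 is a Friday, so the first Monday is February 4 and the fourth is February 25.
At the standard offset (UTC+12:00), 17:30 UTC + 12h = 05:30 Yalvik standard time (rolling into the next day, 19 September 2029).
The standard-time date in Yalvik, 19 September 2029, lies within the daylight-saving period (16 September 2029 – 25 February 2030), so Yalvik is on daylight time, UTC+13:00.
17:30 UTC + 13h = 06:30 Yalvik (rolling into the next day, 19 September 2029).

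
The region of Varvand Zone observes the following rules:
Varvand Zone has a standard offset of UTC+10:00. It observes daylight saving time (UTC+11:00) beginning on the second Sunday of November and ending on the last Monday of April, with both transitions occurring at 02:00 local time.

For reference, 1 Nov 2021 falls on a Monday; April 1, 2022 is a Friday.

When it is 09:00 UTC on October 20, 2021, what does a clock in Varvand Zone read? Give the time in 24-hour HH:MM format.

1 November 2021 is a Monday, so the first Sunday is November 7 and the second is November 14.
1 April 2022 is a Friday, so Mondays fall on 4, 11, 18, 25; the last is April 25.
At the standard offset (UTC+10:00), 09:00 UTC + 10h = 19:00 Varvand Zone standard time.
The standard-time date in Varvand Zone, October 20, 2021, does not fall between 14 November 2021 and 25 April 2022, so daylight saving is not in effect and Varvand Zone is at UTC+10:00.
09:00 UTC + 10h = 19:00 local.

19:00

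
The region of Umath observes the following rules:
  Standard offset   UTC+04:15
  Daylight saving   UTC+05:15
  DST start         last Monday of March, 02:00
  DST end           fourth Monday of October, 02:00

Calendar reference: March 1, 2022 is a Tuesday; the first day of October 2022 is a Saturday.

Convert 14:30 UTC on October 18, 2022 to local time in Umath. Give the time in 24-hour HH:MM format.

19:45

1 March 2022 is a Tuesday, so Mondays fall on 7, 14, 21, 28; the last is March 28.
1 October 2022 is a Saturday, so the first Monday is October 3 and the fourth is October 24.
At the standard offset (UTC+04:15), 14:30 UTC + 4h15m = 18:45 Umath standard time.
Daylight saving runs 28 March – 24 October; the standard-time date in Umath, October 18, 2022, is inside that window, so Umath is at UTC+05:15.
14:30 UTC + 5h15m = 19:45 local.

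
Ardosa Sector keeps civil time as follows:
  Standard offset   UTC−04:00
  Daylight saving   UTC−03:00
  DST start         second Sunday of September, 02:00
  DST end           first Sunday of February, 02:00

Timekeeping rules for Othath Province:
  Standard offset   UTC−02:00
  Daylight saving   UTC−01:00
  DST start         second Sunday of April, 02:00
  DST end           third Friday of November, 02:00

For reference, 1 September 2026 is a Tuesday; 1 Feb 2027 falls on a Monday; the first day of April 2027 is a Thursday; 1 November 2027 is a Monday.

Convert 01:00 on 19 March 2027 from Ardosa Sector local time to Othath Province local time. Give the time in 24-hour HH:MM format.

03:00

1 September 2026 is a Tuesday, so the first Sunday is September 6 and the second is September 13.
1 February 2027 is a Monday, so the first Sunday is February 7.
Daylight saving runs 13 September 2026 – 7 February 2027; 19 March 2027 is outside that window, so Ardosa Sector is on standard time at UTC−04:00.
01:00 Ardosa Sector + 4h = 05:00 UTC.
1 April 2027 is a Thursday, so the first Sunday is April 4 and the second is April 11.
1 November 2027 is a Monday, so the first Friday is November 5 and the third is November 19.
At the standard offset (UTC−02:00), 05:00 UTC − 2h = 03:00 Othath Province standard time.
The standard-time date in Othath Province, 19 March 2027, does not fall between 11 April and 19 November, so daylight saving is not in effect and Othath Province is at UTC−02:00.
05:00 UTC − 2h = 03:00 Othath Province.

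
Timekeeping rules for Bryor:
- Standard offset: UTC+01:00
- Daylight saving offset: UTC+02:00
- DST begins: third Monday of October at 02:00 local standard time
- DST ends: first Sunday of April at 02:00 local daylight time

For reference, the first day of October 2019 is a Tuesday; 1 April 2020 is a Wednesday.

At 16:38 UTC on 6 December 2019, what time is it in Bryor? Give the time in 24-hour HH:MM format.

1 October 2019 is a Tuesday, so the first Monday is October 7 and the third is October 21.
1 April 2020 is a Wednesday, so the first Sunday is April 5.
At the standard offset (UTC+01:00), 16:38 UTC + 1h = 17:38 Bryor standard time.
The standard-time date in Bryor, 6 December 2019, falls between 21 October 2019 and 5 April 2020, so daylight saving is in effect and Bryor is at UTC+02:00.
16:38 UTC + 2h = 18:38 local.

18:38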